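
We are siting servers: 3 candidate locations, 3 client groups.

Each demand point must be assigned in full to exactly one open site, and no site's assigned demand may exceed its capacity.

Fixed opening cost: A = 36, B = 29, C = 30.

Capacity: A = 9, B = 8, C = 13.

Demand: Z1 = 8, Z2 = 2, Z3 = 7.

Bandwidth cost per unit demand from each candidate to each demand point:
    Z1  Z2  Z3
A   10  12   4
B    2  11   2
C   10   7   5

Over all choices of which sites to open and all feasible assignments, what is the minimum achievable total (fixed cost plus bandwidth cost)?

124

Open {B, C}; cheapest assignment that respects the capacities:
  B (cap 8, load 8): Z1 — cost 8×2 = 16
  C (cap 13, load 9): Z2, Z3 — cost 2×7 + 7×5 = 49
  Shipping 65, fixed 59 → total 124.
  Any other capacity-feasible assignment to {B, C} ships for at least 65.
Compare {A, B}: its best feasible assignment gives total 133.
Compare {A, B, C}: its best feasible assignment gives total 153.
Every other set of open sites that can feasibly serve all demand totals ≥ 133 even under its best assignment. Minimum: 124.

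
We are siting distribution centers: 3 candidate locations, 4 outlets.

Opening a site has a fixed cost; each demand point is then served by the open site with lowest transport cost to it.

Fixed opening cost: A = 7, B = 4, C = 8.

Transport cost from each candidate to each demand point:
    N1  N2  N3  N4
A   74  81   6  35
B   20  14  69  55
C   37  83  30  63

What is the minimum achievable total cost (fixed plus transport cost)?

86

Open {A, B}: assign each demand point to its cheapest open site.
  N1→B 20, N2→B 14, N3→A 6, N4→A 35
  transport cost 75, fixed 11 → total 86.
Compare {A, B, C}: transport cost 75 + fixed 19 = 94.
Compare {B, C}: transport cost 119 + fixed 12 = 131.
Compare {B}: transport cost 158 + fixed 4 = 162.
All other subsets cost ≥ 94. Minimum total cost: 86.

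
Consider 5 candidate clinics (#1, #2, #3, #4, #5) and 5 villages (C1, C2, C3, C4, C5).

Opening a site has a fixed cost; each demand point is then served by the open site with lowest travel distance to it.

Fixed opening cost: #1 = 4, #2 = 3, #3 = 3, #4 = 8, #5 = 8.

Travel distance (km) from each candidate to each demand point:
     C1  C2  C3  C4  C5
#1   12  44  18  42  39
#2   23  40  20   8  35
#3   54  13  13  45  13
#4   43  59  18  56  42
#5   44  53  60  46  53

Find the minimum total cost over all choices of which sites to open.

Open {#1, #2, #3}: assign each demand point to its cheapest open site.
  C1→#1 12, C2→#3 13, C3→#3 13, C4→#2 8, C5→#3 13
  travel distance 59, fixed 10 → total 69.
Compare {#2, #3}: travel distance 70 + fixed 6 = 76.
Compare {#1, #2, #3, #4}: travel distance 59 + fixed 18 = 77.
Compare {#1, #2, #3, #5}: travel distance 59 + fixed 18 = 77.
All other subsets cost ≥ 76. Minimum total cost: 69.

69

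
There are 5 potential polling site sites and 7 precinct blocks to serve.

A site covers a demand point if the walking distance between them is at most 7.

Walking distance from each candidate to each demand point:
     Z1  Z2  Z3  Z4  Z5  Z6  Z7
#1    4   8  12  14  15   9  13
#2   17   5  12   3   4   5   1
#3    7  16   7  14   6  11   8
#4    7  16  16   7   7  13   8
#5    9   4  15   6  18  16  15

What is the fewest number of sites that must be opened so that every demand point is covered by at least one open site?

Coverage sets (demand points within 7 of each site):
  #1: {Z1}
  #2: {Z2, Z4, Z5, Z6, Z7}
  #3: {Z1, Z3, Z5}
  #4: {Z1, Z4, Z5}
  #5: {Z2, Z4}
No single site covers all 7 demand points.
But {#2, #3} covers everything, so the minimum is 2.

2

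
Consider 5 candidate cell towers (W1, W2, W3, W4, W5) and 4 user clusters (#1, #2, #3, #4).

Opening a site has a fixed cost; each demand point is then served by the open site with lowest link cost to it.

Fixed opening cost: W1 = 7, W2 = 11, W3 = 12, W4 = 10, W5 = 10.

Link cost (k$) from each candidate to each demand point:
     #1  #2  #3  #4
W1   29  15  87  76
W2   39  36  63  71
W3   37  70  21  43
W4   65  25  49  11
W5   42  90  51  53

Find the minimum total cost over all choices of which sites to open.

Open {W1, W3, W4}: assign each demand point to its cheapest open site.
  #1→W1 29, #2→W1 15, #3→W3 21, #4→W4 11
  link cost 76, fixed 29 → total 105.
Compare {W1, W3, W4, W5}: link cost 76 + fixed 39 = 115.
Compare {W3, W4}: link cost 94 + fixed 22 = 116.
Compare {W1, W2, W3, W4}: link cost 76 + fixed 40 = 116.
All other subsets cost ≥ 115. Minimum total cost: 105.

105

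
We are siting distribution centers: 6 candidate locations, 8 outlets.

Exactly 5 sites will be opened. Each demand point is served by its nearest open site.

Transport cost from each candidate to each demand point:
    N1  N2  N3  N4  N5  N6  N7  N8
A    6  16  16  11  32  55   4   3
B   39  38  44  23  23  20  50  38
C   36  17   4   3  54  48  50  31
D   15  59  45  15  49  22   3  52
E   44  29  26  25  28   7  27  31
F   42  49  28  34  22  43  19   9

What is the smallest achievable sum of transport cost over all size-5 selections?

Open {A, C, D, E, F}.
  N1→A 6, N2→A 16, N3→C 4, N4→C 3, N5→F 22, N6→E 7, N7→D 3, N8→A 3  ⇒ total 64.
Compare {A, B, C, D, E}: total 65.
Compare {A, B, C, E, F}: total 65.
No size-5 selection does better; minimum is 64.

64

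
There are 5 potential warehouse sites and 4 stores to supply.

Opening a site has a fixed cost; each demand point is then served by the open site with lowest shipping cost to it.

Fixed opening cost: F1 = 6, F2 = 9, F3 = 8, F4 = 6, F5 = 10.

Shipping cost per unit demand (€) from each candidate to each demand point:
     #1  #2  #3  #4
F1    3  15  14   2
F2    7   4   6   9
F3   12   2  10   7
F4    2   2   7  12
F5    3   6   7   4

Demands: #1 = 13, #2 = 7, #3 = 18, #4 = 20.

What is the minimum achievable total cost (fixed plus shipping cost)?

209

Open {F1, F2, F4}: assign each demand point to its cheapest open site.
  #1→F4 13×2=26, #2→F4 7×2=14, #3→F2 18×6=108, #4→F1 20×2=40
  shipping cost 188, fixed 21 → total 209.
Compare {F1, F2, F3, F4}: shipping cost 188 + fixed 29 = 217.
Compare {F1, F4}: shipping cost 206 + fixed 12 = 218.
Compare {F1, F2, F4, F5}: shipping cost 188 + fixed 31 = 219.
All other subsets cost ≥ 217. Minimum total cost: 209.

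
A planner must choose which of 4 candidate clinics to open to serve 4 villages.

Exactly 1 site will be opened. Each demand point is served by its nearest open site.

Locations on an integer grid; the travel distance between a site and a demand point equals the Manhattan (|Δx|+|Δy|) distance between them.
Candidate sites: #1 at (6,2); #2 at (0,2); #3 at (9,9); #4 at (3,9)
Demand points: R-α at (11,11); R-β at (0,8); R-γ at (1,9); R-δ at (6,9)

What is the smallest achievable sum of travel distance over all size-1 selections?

Open {#4}.
  R-α→#4 10, R-β→#4 4, R-γ→#4 2, R-δ→#4 3  ⇒ total 19.
Compare {#3}: total 25.
Compare {#1}: total 45.
No size-1 selection does better; minimum is 19.

19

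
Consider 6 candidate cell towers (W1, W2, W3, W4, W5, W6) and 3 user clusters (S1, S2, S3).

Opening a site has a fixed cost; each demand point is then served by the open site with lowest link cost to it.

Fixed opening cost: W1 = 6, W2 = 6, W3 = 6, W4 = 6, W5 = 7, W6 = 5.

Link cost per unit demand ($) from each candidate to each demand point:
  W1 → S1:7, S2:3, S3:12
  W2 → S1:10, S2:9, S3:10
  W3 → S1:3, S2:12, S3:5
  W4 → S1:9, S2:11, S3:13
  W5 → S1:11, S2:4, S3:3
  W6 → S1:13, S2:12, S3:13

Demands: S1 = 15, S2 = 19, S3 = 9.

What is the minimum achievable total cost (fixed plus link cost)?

148

Open {W1, W3, W5}: assign each demand point to its cheapest open site.
  S1→W3 15×3=45, S2→W1 19×3=57, S3→W5 9×3=27
  link cost 129, fixed 19 → total 148.
Compare {W1, W3, W5, W6}: link cost 129 + fixed 24 = 153.
Compare {W1, W2, W3, W5}: link cost 129 + fixed 25 = 154.
Compare {W1, W3, W4, W5}: link cost 129 + fixed 25 = 154.
All other subsets cost ≥ 153. Minimum total cost: 148.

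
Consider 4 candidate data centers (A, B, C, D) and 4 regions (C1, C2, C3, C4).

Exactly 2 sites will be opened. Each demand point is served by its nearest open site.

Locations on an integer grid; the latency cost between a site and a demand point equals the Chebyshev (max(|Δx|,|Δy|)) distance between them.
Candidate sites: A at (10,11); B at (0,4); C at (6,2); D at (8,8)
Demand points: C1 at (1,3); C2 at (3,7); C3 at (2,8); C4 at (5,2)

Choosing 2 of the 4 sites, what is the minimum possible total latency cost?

Open {B, C}.
  C1→B 1, C2→B 3, C3→B 4, C4→C 1  ⇒ total 9.
Compare {A, B}: total 13.
Compare {B, D}: total 13.
No size-2 selection does better; minimum is 9.

9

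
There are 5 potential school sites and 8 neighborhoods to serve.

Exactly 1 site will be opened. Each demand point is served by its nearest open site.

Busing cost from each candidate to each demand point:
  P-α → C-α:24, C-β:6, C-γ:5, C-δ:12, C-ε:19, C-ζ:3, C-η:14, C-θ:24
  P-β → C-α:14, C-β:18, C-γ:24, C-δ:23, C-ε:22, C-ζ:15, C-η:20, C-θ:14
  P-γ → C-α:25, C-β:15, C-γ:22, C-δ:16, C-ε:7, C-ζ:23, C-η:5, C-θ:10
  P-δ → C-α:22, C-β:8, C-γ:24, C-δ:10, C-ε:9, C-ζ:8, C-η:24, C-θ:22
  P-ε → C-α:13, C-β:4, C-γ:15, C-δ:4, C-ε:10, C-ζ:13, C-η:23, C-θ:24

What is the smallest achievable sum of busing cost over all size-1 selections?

106

Open {P-ε}.
  C-α→P-ε 13, C-β→P-ε 4, C-γ→P-ε 15, C-δ→P-ε 4, C-ε→P-ε 10, C-ζ→P-ε 13, C-η→P-ε 23, C-θ→P-ε 24  ⇒ total 106.
Compare {P-α}: total 107.
Compare {P-γ}: total 123.
No size-1 selection does better; minimum is 106.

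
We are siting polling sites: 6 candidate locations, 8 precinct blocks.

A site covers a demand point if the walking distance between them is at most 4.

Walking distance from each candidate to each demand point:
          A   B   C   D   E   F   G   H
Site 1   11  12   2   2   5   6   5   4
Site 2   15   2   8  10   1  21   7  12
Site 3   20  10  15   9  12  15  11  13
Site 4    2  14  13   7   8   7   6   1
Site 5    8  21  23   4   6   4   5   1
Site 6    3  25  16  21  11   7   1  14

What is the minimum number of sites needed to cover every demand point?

4

Coverage sets (demand points within 4 of each site):
  Site 1: {C, D, H}
  Site 2: {B, E}
  Site 3: {}
  Site 4: {A, H}
  Site 5: {D, F, H}
  Site 6: {A, G}
No 3 sites suffice: every size-3 union leaves at least one demand point uncovered.
But {Site 1, Site 2, Site 5, Site 6} covers everything, so the minimum is 4.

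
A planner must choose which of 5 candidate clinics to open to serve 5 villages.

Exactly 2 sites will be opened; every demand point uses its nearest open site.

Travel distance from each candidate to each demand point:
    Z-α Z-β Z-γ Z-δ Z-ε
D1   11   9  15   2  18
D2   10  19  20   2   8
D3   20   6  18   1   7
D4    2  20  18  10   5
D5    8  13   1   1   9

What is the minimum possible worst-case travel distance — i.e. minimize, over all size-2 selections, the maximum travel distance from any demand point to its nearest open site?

8

Open {D3, D5}.
  Farthest demand point is Z-α at travel distance 8 (to D5); all others are ≤ 8.
With {D1, D5} the worst case is 9.
With {D2, D5} the worst case is 13.
No size-2 selection achieves below 8.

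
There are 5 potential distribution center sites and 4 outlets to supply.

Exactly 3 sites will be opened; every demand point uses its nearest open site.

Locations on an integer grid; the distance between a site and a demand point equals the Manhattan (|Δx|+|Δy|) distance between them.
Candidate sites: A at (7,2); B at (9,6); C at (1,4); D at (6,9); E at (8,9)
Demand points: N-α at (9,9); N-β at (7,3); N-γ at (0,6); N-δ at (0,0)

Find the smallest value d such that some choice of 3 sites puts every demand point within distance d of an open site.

Open {A, B, C}.
  Farthest demand point is N-δ at distance 5 (to C); all others are ≤ 5.
With {A, C, D} the worst case is 5.
With {A, C, E} the worst case is 5.
No size-3 selection achieves below 5.

5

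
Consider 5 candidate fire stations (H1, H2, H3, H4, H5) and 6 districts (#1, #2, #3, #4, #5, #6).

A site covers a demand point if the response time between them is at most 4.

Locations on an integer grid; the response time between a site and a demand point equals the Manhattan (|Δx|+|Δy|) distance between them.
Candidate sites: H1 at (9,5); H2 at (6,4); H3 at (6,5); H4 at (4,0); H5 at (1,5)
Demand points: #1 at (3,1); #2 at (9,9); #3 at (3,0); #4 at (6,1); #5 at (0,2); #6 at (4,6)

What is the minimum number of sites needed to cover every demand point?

3

Coverage sets (demand points within 4 of each site):
  H1: {#2}
  H2: {#4, #6}
  H3: {#4, #6}
  H4: {#1, #3, #4}
  H5: {#5, #6}
No 2 sites suffice: every size-2 union leaves at least one demand point uncovered.
But {H1, H4, H5} covers everything, so the minimum is 3.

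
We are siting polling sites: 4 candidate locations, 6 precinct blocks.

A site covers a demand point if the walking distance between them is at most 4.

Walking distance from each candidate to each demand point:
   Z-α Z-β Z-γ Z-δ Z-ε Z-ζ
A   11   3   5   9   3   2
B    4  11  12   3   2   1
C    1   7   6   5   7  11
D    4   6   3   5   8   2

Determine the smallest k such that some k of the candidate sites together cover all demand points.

3

Coverage sets (demand points within 4 of each site):
  A: {Z-β, Z-ε, Z-ζ}
  B: {Z-α, Z-δ, Z-ε, Z-ζ}
  C: {Z-α}
  D: {Z-α, Z-γ, Z-ζ}
No 2 sites suffice: every size-2 union leaves at least one demand point uncovered.
But {A, B, D} covers everything, so the minimum is 3.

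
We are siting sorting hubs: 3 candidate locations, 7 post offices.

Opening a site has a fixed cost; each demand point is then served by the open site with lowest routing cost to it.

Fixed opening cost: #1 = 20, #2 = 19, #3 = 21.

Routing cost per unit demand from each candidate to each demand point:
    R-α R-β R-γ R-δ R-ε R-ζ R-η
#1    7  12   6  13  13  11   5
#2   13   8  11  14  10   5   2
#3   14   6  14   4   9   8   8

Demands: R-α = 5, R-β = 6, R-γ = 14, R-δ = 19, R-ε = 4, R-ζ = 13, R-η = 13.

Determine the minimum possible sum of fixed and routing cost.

418

Open {#1, #2, #3}: assign each demand point to its cheapest open site.
  R-α→#1 5×7=35, R-β→#3 6×6=36, R-γ→#1 14×6=84, R-δ→#3 19×4=76, R-ε→#3 4×9=36, R-ζ→#2 13×5=65, R-η→#2 13×2=26
  routing cost 358, fixed 60 → total 418.
Compare {#1, #3}: routing cost 436 + fixed 41 = 477.
Compare {#2, #3}: routing cost 458 + fixed 40 = 498.
Compare {#1, #2}: routing cost 545 + fixed 39 = 584.
All other subsets cost ≥ 477. Minimum total cost: 418.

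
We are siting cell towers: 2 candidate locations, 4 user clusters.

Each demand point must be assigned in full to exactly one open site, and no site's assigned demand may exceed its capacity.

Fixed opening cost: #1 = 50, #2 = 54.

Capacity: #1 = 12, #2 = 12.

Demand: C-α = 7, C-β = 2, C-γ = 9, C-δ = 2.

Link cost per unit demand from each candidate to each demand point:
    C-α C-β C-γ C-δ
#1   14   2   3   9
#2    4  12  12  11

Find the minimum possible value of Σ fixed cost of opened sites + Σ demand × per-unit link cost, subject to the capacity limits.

185

Open {#1, #2}; cheapest assignment that respects the capacities:
  #1 (cap 12, load 11): C-β, C-γ — cost 2×2 + 9×3 = 31
  #2 (cap 12, load 9): C-α, C-δ — cost 7×4 + 2×11 = 50
  Shipping 81, fixed 104 → total 185.
  Any other capacity-feasible assignment to {#1, #2} ships for at least 81.
Total demand is 20 and no other set of sites has combined capacity ≥ 20, so {#1, #2} is the only feasible choice of open sites. Minimum: 185.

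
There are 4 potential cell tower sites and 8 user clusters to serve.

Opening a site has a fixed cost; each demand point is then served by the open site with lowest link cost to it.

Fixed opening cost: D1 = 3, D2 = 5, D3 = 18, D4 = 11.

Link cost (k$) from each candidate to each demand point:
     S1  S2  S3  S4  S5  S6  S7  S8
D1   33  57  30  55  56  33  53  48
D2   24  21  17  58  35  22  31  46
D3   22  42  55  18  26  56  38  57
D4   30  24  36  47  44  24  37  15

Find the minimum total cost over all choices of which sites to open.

206

Open {D2, D3, D4}: assign each demand point to its cheapest open site.
  S1→D3 22, S2→D2 21, S3→D2 17, S4→D3 18, S5→D3 26, S6→D2 22, S7→D2 31, S8→D4 15
  link cost 172, fixed 34 → total 206.
Compare {D1, D2, D3, D4}: link cost 172 + fixed 37 = 209.
Compare {D2, D3}: link cost 203 + fixed 23 = 226.
Compare {D2, D4}: link cost 212 + fixed 16 = 228.
All other subsets cost ≥ 209. Minimum total cost: 206.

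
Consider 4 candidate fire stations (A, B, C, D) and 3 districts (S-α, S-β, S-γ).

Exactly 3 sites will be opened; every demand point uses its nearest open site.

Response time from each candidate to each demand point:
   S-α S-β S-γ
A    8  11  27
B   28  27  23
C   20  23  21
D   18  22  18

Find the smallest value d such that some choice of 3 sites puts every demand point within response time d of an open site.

18

Open {A, B, D}.
  Farthest demand point is S-γ at response time 18 (to D); all others are ≤ 18.
With {A, C, D} the worst case is 18.
With {A, B, C} the worst case is 21.
No size-3 selection achieves below 18.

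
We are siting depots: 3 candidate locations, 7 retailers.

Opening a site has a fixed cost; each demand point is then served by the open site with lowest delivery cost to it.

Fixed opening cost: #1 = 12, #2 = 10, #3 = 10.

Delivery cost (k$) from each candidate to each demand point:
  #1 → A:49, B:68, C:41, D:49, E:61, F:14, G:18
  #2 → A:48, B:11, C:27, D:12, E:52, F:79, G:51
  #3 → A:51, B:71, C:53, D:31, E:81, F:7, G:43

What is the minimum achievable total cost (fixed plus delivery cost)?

204

Open {#1, #2}: assign each demand point to its cheapest open site.
  A→#2 48, B→#2 11, C→#2 27, D→#2 12, E→#2 52, F→#1 14, G→#1 18
  delivery cost 182, fixed 22 → total 204.
Compare {#1, #2, #3}: delivery cost 175 + fixed 32 = 207.
Compare {#2, #3}: delivery cost 200 + fixed 20 = 220.
Compare {#2}: delivery cost 280 + fixed 10 = 290.
All other subsets cost ≥ 207. Minimum total cost: 204.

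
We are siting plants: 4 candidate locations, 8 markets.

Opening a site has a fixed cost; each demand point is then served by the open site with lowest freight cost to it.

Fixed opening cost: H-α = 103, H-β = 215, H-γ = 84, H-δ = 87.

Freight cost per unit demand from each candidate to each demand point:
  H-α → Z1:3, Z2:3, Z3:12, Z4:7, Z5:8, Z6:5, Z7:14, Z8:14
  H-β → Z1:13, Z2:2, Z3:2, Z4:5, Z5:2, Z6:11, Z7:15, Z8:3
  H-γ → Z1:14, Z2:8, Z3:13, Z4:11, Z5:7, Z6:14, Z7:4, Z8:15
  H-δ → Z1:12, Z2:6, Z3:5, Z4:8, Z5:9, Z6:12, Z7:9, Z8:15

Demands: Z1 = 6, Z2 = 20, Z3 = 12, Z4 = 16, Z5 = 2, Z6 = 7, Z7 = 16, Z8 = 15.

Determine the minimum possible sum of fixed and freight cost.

711

Open {H-β, H-γ}: assign each demand point to its cheapest open site.
  Z1→H-β 6×13=78, Z2→H-β 20×2=40, Z3→H-β 12×2=24, Z4→H-β 16×5=80, Z5→H-β 2×2=4, Z6→H-β 7×11=77, Z7→H-γ 16×4=64, Z8→H-β 15×3=45
  freight cost 412, fixed 299 → total 711.
Compare {H-α, H-β, H-γ}: freight cost 310 + fixed 402 = 712.
Compare {H-α, H-β}: freight cost 470 + fixed 318 = 788.
Compare {H-β, H-δ}: freight cost 486 + fixed 302 = 788.
All other subsets cost ≥ 712. Minimum total cost: 711.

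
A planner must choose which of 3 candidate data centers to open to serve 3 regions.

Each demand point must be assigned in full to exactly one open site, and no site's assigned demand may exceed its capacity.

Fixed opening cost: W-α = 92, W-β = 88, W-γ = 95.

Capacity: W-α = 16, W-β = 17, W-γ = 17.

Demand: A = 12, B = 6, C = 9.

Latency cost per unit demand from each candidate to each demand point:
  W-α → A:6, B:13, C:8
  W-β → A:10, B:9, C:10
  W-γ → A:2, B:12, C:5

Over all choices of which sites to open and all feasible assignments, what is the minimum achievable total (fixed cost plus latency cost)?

Open {W-β, W-γ}; cheapest assignment that respects the capacities:
  W-β (cap 17, load 15): B, C — cost 6×9 + 9×10 = 144
  W-γ (cap 17, load 12): A — cost 12×2 = 24
  Shipping 168, fixed 183 → total 351.
  Any other capacity-feasible assignment to {W-β, W-γ} ships for at least 168.
Compare {W-α, W-γ}: its best feasible assignment gives total 361.
Compare {W-α, W-β}: its best feasible assignment gives total 396.
Every other set of open sites that can feasibly serve all demand totals ≥ 361 even under its best assignment. Minimum: 351.

351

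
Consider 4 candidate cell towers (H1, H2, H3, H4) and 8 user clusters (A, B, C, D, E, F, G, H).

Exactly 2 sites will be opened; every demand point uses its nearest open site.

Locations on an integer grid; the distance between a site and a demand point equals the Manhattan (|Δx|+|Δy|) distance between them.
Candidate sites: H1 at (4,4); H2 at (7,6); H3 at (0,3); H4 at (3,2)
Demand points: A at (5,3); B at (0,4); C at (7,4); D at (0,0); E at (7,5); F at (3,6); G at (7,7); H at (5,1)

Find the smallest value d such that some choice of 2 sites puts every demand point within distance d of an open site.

Open {H2, H4}.
  Farthest demand point is B at distance 5 (to H4); all others are ≤ 5.
With {H1, H3} the worst case is 6.
With {H1, H4} the worst case is 6.
No size-2 selection achieves below 5.

5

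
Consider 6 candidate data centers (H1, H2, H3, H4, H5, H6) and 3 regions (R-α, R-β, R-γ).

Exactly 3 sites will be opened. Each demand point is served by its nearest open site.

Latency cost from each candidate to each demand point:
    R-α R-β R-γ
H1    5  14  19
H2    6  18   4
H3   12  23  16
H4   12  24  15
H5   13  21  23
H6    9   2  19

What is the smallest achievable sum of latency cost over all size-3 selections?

11

Open {H1, H2, H6}.
  R-α→H1 5, R-β→H6 2, R-γ→H2 4  ⇒ total 11.
Compare {H2, H3, H6}: total 12.
Compare {H2, H4, H6}: total 12.
No size-3 selection does better; minimum is 11.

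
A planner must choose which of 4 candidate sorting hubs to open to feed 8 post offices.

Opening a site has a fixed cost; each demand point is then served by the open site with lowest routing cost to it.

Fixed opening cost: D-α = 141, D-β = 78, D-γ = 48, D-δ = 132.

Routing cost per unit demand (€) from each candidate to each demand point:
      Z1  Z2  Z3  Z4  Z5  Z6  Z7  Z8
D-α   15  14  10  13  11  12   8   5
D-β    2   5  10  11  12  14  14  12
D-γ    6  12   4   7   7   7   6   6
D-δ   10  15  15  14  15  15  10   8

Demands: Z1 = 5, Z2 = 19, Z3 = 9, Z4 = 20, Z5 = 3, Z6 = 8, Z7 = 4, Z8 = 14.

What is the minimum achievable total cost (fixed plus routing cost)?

592

Open {D-β, D-γ}: assign each demand point to its cheapest open site.
  Z1→D-β 5×2=10, Z2→D-β 19×5=95, Z3→D-γ 9×4=36, Z4→D-γ 20×7=140, Z5→D-γ 3×7=21, Z6→D-γ 8×7=56, Z7→D-γ 4×6=24, Z8→D-γ 14×6=84
  routing cost 466, fixed 126 → total 592.
Compare {D-γ}: routing cost 619 + fixed 48 = 667.
Compare {D-α, D-β, D-γ}: routing cost 452 + fixed 267 = 719.
Compare {D-β, D-γ, D-δ}: routing cost 466 + fixed 258 = 724.
All other subsets cost ≥ 667. Minimum total cost: 592.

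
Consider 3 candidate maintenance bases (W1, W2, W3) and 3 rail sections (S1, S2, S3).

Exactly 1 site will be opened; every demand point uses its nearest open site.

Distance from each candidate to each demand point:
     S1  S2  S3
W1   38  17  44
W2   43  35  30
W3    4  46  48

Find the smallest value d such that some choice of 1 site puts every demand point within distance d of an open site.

43

Open {W2}.
  Farthest demand point is S1 at distance 43 (to W2); all others are ≤ 43.
With {W1} the worst case is 44.
With {W3} the worst case is 48.
No size-1 selection achieves below 43.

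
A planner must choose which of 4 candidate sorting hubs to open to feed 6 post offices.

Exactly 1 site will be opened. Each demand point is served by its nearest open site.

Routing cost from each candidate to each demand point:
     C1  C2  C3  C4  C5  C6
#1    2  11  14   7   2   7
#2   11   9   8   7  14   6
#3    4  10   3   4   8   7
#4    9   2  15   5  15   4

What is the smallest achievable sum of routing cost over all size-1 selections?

Open {#3}.
  C1→#3 4, C2→#3 10, C3→#3 3, C4→#3 4, C5→#3 8, C6→#3 7  ⇒ total 36.
Compare {#1}: total 43.
Compare {#4}: total 50.
No size-1 selection does better; minimum is 36.

36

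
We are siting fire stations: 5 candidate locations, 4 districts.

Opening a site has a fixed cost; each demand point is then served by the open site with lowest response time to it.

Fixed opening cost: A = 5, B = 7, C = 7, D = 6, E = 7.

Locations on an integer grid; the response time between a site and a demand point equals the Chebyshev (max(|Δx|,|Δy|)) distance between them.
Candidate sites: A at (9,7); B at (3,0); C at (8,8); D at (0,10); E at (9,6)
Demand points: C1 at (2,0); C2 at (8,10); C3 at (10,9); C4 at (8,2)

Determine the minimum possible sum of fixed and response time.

Open {A}: assign each demand point to its cheapest open site.
  C1→A 7, C2→A 3, C3→A 2, C4→A 5
  response time 17, fixed 5 → total 22.
Compare {A, B}: response time 11 + fixed 12 = 23.
Compare {B, C}: response time 10 + fixed 14 = 24.
Compare {C}: response time 18 + fixed 7 = 25.
All other subsets cost ≥ 23. Minimum total cost: 22.

22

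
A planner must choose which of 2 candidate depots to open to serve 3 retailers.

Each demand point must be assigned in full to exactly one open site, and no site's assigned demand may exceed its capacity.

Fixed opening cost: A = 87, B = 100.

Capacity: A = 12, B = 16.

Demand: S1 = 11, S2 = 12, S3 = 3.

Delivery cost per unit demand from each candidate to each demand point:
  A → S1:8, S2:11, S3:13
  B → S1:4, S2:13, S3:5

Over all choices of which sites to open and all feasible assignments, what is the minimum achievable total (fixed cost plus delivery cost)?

378

Open {A, B}; cheapest assignment that respects the capacities:
  A (cap 12, load 12): S2 — cost 12×11 = 132
  B (cap 16, load 14): S1, S3 — cost 11×4 + 3×5 = 59
  Shipping 191, fixed 187 → total 378.
  Any other capacity-feasible assignment to {A, B} ships for at least 191.
Total demand is 26 and no other set of sites has combined capacity ≥ 26, so {A, B} is the only feasible choice of open sites. Minimum: 378.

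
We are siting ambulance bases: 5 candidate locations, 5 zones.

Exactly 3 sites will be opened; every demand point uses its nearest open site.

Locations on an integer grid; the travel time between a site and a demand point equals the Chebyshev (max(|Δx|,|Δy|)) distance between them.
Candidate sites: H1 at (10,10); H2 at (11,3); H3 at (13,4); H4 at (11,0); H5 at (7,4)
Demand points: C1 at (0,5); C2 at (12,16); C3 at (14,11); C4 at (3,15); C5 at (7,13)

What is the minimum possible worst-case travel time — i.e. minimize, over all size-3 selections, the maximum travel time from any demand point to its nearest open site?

Open {H1, H2, H5}.
  Farthest demand point is C1 at travel time 7 (to H5); all others are ≤ 7.
With {H1, H3, H5} the worst case is 7.
With {H1, H4, H5} the worst case is 7.
No size-3 selection achieves below 7.

7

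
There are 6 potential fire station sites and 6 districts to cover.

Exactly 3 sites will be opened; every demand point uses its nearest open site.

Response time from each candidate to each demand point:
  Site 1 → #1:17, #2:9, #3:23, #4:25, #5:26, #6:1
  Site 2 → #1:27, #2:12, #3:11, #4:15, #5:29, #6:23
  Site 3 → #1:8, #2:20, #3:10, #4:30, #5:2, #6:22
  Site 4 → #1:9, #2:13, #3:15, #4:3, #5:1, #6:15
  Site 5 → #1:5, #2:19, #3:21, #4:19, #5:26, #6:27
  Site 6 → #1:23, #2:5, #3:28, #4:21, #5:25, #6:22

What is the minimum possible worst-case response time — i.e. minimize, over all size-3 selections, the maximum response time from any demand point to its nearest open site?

Open {Site 1, Site 3, Site 4}.
  Farthest demand point is #3 at response time 10 (to Site 3); all others are ≤ 10.
With {Site 1, Site 2, Site 4} the worst case is 11.
With {Site 1, Site 2, Site 3} the worst case is 15.
No size-3 selection achieves below 10.

10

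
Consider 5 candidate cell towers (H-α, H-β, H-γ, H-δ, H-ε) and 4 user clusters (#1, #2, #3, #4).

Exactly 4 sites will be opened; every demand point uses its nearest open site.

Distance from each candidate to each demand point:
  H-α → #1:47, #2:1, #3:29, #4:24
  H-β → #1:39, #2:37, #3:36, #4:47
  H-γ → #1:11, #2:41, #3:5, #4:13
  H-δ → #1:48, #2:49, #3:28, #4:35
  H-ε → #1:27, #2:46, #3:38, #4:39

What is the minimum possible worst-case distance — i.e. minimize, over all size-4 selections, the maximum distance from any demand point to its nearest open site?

13

Open {H-α, H-β, H-γ, H-δ}.
  Farthest demand point is #4 at distance 13 (to H-γ); all others are ≤ 13.
With {H-α, H-β, H-γ, H-ε} the worst case is 13.
With {H-α, H-γ, H-δ, H-ε} the worst case is 13.
No size-4 selection achieves below 13.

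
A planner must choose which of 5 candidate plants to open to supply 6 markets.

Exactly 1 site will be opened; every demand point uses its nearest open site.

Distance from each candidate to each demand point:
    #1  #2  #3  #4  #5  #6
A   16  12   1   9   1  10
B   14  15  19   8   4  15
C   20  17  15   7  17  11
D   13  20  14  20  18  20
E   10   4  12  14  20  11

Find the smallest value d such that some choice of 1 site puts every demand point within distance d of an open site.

16

Open {A}.
  Farthest demand point is #1 at distance 16 (to A); all others are ≤ 16.
With {B} the worst case is 19.
With {C} the worst case is 20.
No size-1 selection achieves below 16.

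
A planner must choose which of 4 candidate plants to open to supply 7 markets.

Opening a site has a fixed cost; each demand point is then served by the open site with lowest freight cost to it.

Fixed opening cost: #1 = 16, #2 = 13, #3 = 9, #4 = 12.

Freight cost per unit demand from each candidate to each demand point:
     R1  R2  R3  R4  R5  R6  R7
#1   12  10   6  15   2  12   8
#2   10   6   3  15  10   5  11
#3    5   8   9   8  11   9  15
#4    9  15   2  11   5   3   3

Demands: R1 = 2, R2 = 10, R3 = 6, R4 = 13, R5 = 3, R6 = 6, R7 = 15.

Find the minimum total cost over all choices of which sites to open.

Open {#2, #3, #4}: assign each demand point to its cheapest open site.
  R1→#3 2×5=10, R2→#2 10×6=60, R3→#4 6×2=12, R4→#3 13×8=104, R5→#4 3×5=15, R6→#4 6×3=18, R7→#4 15×3=45
  freight cost 264, fixed 34 → total 298.
Compare {#3, #4}: freight cost 284 + fixed 21 = 305.
Compare {#1, #2, #3, #4}: freight cost 255 + fixed 50 = 305.
Compare {#1, #3, #4}: freight cost 275 + fixed 37 = 312.
All other subsets cost ≥ 305. Minimum total cost: 298.

298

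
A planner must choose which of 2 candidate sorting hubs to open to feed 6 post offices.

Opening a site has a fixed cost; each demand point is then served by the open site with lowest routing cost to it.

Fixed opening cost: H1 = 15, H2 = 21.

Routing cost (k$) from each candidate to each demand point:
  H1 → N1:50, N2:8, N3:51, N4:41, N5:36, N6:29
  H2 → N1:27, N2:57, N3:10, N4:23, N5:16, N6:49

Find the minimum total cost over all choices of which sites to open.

149

Open {H1, H2}: assign each demand point to its cheapest open site.
  N1→H2 27, N2→H1 8, N3→H2 10, N4→H2 23, N5→H2 16, N6→H1 29
  routing cost 113, fixed 36 → total 149.
Compare {H2}: routing cost 182 + fixed 21 = 203.
Compare {H1}: routing cost 215 + fixed 15 = 230.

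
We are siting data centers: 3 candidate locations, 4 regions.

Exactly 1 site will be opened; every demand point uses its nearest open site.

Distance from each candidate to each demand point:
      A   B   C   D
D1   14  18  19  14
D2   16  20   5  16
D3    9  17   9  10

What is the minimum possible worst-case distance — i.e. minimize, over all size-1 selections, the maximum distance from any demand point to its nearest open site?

17

Open {D3}.
  Farthest demand point is B at distance 17 (to D3); all others are ≤ 17.
With {D1} the worst case is 19.
With {D2} the worst case is 20.
No size-1 selection achieves below 17.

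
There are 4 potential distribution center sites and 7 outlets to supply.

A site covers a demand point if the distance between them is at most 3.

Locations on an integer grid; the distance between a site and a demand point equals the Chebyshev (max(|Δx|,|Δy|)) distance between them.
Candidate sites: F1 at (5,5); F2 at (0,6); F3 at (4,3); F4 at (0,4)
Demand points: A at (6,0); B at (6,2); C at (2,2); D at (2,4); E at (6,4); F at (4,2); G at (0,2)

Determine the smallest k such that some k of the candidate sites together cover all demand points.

Coverage sets (demand points within 3 of each site):
  F1: {B, C, D, E, F}
  F2: {D}
  F3: {A, B, C, D, E, F}
  F4: {C, D, G}
No single site covers all 7 demand points.
But {F3, F4} covers everything, so the minimum is 2.

2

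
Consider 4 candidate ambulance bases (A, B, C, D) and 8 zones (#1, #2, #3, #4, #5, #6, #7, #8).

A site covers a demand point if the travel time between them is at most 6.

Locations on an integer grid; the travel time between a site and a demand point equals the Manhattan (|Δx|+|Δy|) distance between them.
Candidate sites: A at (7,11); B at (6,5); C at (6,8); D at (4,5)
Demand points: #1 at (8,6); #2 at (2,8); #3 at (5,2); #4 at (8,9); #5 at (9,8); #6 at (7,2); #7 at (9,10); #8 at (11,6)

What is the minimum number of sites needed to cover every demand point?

Coverage sets (demand points within 6 of each site):
  A: {#1, #4, #5, #7}
  B: {#1, #3, #4, #5, #6, #8}
  C: {#1, #2, #4, #5, #7}
  D: {#1, #2, #3, #6}
No single site covers all 8 demand points.
But {B, C} covers everything, so the minimum is 2.

2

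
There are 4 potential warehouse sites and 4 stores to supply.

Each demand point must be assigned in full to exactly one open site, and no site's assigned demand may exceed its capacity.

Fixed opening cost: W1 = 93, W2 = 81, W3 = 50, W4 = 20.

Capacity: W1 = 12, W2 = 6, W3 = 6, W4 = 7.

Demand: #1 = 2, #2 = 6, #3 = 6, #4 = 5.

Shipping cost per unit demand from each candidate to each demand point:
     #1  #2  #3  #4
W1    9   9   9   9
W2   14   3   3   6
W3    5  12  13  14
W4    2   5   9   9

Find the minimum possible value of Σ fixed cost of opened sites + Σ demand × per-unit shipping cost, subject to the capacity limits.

270

Open {W1, W4}; cheapest assignment that respects the capacities:
  W1 (cap 12, load 12): #2, #3 — cost 6×9 + 6×9 = 108
  W4 (cap 7, load 7): #1, #4 — cost 2×2 + 5×9 = 49
  Shipping 157, fixed 113 → total 270.
  Any other capacity-feasible assignment to {W1, W4} ships for at least 157.
Compare {W2, W3, W4}: its best feasible assignment gives total 290.
Compare {W1, W3, W4}: its best feasible assignment gives total 302.
Every other set of open sites that can feasibly serve all demand totals ≥ 290 even under its best assignment. Minimum: 270.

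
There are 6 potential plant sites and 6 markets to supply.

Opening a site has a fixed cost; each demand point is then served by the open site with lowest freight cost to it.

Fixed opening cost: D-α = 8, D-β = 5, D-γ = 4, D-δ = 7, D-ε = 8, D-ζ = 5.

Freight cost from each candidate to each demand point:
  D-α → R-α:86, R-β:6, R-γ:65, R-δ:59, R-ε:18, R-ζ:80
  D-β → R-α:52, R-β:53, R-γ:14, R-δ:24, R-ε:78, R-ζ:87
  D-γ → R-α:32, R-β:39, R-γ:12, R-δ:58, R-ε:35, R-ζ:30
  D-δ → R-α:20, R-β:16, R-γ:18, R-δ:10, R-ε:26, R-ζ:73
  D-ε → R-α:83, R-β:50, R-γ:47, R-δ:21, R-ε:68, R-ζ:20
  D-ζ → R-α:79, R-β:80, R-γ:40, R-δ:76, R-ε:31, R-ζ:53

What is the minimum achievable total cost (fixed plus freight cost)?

113

Open {D-α, D-γ, D-δ, D-ε}: assign each demand point to its cheapest open site.
  R-α→D-δ 20, R-β→D-α 6, R-γ→D-γ 12, R-δ→D-δ 10, R-ε→D-α 18, R-ζ→D-ε 20
  freight cost 86, fixed 27 → total 113.
Compare {D-α, D-γ, D-δ}: freight cost 96 + fixed 19 = 115.
Compare {D-α, D-δ, D-ε}: freight cost 92 + fixed 23 = 115.
Compare {D-α, D-β, D-δ, D-ε}: freight cost 88 + fixed 28 = 116.
All other subsets cost ≥ 115. Minimum total cost: 113.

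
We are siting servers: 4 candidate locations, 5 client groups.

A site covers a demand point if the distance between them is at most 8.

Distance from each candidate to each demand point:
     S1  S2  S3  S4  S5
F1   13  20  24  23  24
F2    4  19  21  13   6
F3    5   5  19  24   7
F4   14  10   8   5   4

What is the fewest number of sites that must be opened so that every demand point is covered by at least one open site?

Coverage sets (demand points within 8 of each site):
  F1: {}
  F2: {S1, S5}
  F3: {S1, S2, S5}
  F4: {S3, S4, S5}
No single site covers all 5 demand points.
But {F3, F4} covers everything, so the minimum is 2.

2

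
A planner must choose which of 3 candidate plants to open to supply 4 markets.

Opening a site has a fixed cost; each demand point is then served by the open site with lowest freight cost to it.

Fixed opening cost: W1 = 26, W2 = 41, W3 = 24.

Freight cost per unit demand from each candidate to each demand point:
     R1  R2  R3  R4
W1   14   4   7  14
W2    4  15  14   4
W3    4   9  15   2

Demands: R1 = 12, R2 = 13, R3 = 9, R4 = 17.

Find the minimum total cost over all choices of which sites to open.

Open {W1, W3}: assign each demand point to its cheapest open site.
  R1→W3 12×4=48, R2→W1 13×4=52, R3→W1 9×7=63, R4→W3 17×2=34
  freight cost 197, fixed 50 → total 247.
Compare {W1, W2, W3}: freight cost 197 + fixed 91 = 288.
Compare {W1, W2}: freight cost 231 + fixed 67 = 298.
Compare {W3}: freight cost 334 + fixed 24 = 358.
All other subsets cost ≥ 288. Minimum total cost: 247.

247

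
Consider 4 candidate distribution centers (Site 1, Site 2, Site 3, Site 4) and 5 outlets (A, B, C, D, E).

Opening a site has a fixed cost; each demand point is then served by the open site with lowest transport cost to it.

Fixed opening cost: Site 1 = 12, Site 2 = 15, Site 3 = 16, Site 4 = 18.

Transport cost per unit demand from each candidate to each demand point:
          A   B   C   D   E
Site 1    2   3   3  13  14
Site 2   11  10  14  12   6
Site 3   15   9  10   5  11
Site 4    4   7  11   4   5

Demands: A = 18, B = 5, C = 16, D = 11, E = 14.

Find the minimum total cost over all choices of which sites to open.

Open {Site 1, Site 4}: assign each demand point to its cheapest open site.
  A→Site 1 18×2=36, B→Site 1 5×3=15, C→Site 1 16×3=48, D→Site 4 11×4=44, E→Site 4 14×5=70
  transport cost 213, fixed 30 → total 243.
Compare {Site 1, Site 2, Site 4}: transport cost 213 + fixed 45 = 258.
Compare {Site 1, Site 3, Site 4}: transport cost 213 + fixed 46 = 259.
Compare {Site 1, Site 2, Site 3, Site 4}: transport cost 213 + fixed 61 = 274.
All other subsets cost ≥ 258. Minimum total cost: 243.

243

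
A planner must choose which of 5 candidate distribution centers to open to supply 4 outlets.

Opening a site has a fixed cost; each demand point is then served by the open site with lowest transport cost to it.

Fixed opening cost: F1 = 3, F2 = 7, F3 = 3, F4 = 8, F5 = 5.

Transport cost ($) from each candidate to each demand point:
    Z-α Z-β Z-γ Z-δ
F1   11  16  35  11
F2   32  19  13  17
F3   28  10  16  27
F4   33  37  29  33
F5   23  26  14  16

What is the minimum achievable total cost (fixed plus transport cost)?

Open {F1, F3}: assign each demand point to its cheapest open site.
  Z-α→F1 11, Z-β→F3 10, Z-γ→F3 16, Z-δ→F1 11
  transport cost 48, fixed 6 → total 54.
Compare {F1, F3, F5}: transport cost 46 + fixed 11 = 57.
Compare {F1, F2, F3}: transport cost 45 + fixed 13 = 58.
Compare {F1, F5}: transport cost 52 + fixed 8 = 60.
All other subsets cost ≥ 57. Minimum total cost: 54.

54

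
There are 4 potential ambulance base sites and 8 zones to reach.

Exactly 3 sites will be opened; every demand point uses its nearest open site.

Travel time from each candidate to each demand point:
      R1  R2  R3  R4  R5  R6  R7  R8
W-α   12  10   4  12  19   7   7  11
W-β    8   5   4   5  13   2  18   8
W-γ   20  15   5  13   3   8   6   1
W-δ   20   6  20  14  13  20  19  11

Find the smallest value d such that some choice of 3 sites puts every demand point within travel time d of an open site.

8

Open {W-α, W-β, W-γ}.
  Farthest demand point is R1 at travel time 8 (to W-β); all others are ≤ 8.
With {W-β, W-γ, W-δ} the worst case is 8.
With {W-α, W-γ, W-δ} the worst case is 12.
No size-3 selection achieves below 8.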